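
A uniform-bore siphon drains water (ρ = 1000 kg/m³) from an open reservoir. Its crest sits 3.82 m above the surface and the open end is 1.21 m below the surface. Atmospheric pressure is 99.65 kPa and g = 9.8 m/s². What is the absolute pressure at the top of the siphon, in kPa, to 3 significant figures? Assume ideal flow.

The outlet speed comes from Torricelli: v = √(2g·1.21) = 4.87 m/s.
With constant cross-section the crest speed equals v; applying Bernoulli from the surface up to the crest, P_top = P_atm − ½ρv² − ρg·h_top.
P_top = 99650 − ½·1000·4.87² − 1000·9.8·3.82 = 50400 Pa.

50.4 kPa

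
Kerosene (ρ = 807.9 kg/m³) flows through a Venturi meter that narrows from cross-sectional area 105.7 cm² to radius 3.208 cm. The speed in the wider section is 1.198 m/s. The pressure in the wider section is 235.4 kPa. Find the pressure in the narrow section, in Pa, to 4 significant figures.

Mass conservation (A₁v₁ = A₂v₂) gives v₂ = 1.198 × 105.7/32.33 = 3.917 m/s.
Along the horizontal streamline, P + ½ρv² is constant.
P₂ = P₁ − ½ρ(v₂² − v₁²) = 235400 − ½·807.9·(3.917² − 1.198²) = 235400 − 5617 = 229800 Pa.

P₂ = 229800 Pa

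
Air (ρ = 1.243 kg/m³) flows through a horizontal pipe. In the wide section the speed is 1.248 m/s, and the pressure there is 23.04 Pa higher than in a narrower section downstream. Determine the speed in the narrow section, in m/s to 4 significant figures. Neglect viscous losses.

v₂ = 6.215 m/s

Horizontal Bernoulli: P₁ + ½ρv₁² = P₂ + ½ρv₂², so v₂² = v₁² + 2(P₁ − P₂)/ρ.
v₂ = √(1.248² + 2·23.04/1.243) = √(1.558 + 37.07) = 6.215 m/s.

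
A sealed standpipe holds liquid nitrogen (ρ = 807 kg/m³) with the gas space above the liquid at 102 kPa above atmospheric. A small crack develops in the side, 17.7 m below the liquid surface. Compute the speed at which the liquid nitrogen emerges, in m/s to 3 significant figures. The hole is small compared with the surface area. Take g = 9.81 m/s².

v ≈ 24.5 m/s

Take point 1 at the surface (v₁ ≈ 0) and point 2 at the hole (at atmospheric pressure). Bernoulli: P₁ + ρg h = P_atm + ½ρv₂².
With P₁ − P_atm = 102000 Pa, v₂ = √(2gh + 2ΔP/ρ) = √(2·9.81·17.7 + 2·102000/807) = 24.5 m/s.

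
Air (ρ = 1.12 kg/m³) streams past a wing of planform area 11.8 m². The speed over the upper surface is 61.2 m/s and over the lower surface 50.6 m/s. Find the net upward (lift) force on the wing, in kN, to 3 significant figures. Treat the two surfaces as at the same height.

F = 7.83 kN

The faster flow above has the lower pressure; Bernoulli (same height) gives ΔP = ½ρ(v_up² − v_low²).
ΔP = ½·1.12·(61.2² − 50.6²) = 664 Pa.
Lift = ΔP · A = 664 × 11.8 = 7830 N.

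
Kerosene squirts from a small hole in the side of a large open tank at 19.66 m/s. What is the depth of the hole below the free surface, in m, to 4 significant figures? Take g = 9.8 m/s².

Inverting v = √(2gh) gives h = v² / 2g.
h = 19.66²/(2·9.8) = 386.5/19.60 = 19.72 m.

h = 19.72 m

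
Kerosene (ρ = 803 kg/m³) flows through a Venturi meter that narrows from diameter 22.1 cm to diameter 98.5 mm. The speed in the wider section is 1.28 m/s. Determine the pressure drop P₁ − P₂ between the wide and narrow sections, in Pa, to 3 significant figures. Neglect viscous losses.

ΔP = 16000 Pa

By continuity, v₂ = v₁·A₁/A₂ = 1.28·(384/76.2) = 6.44 m/s.
Along the horizontal streamline, P + ½ρv² is constant.
P₁ − P₂ = ½·803·(6.44² − 1.28²) = ½·803·39.9 = 16000 Pa.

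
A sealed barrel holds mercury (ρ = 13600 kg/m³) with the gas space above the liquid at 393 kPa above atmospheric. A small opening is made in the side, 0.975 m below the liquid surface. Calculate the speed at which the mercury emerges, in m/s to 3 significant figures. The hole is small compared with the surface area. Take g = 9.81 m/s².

v ≈ 8.77 m/s

Take point 1 at the surface (v₁ ≈ 0) and point 2 at the hole (at atmospheric pressure). Bernoulli: P₁ + ρg h = P_atm + ½ρv₂².
With P₁ − P_atm = 393000 Pa, v₂ = √(2gh + 2ΔP/ρ) = √(2·9.81·0.975 + 2·393000/13600) = 8.77 m/s.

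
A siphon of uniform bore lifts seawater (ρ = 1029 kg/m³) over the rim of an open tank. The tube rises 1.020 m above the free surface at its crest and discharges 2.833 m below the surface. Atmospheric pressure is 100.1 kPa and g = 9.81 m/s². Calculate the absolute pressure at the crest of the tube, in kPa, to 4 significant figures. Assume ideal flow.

Bernoulli surface→outlet gives ½v² = g·h_out, so v = √(2·9.81·2.833) = 7.455 m/s.
With constant cross-section the crest speed equals v; applying Bernoulli from the surface up to the crest, P_top = P_atm − ½ρv² − ρg·h_top.
P_top = 100100 − ½·1029·7.455² − 1029·9.81·1.020 = 61210 Pa.

61.21 kPa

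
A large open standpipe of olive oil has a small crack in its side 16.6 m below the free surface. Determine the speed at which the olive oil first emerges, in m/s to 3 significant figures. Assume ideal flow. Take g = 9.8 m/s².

With the surface at rest and both surface and jet at atmospheric pressure, Bernoulli gives ρg h = ½ρv², so v = √(2gh) = √(2·9.8·16.6) = 18.0 m/s.

v ≈ 18.0 m/s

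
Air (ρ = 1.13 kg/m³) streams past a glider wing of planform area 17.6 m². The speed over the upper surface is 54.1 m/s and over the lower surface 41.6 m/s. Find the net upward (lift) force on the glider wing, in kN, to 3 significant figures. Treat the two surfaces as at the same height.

From P + ½ρv² = const at equal height, P_low − P_up = ½ρ(v_up² − v_low²).
ΔP = ½·1.13·(54.1² − 41.6²) = 676 Pa.
Lift = ΔP · A = 676 × 17.6 = 11900 N.

11.9 kN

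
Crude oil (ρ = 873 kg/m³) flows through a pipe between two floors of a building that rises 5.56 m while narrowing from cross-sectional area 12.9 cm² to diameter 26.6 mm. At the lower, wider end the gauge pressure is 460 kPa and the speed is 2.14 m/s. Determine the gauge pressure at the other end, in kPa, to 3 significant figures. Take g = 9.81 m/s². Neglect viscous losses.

By continuity, v₂ = v₁·A₁/A₂ = 2.14·(12.9/5.56) = 4.97 m/s.
Applying Bernoulli between the two ends and solving for P₂: P₂ = P₁ + ½ρ(v₁² − v₂²) − ρgΔh.
P₂ = 460000 + ½·873·(2.14² − 4.97²) − 873·9.81·(+5.56) = 460000 + (-8770) − (47600) = 404000 Pa.

P₂ ≈ 404 kPa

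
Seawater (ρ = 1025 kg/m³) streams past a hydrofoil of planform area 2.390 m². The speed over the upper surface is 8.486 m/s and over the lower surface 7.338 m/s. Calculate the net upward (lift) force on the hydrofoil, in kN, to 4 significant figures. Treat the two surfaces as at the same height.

22.25 kN

The faster flow above has the lower pressure; Bernoulli (same height) gives ΔP = ½ρ(v_up² − v_low²).
ΔP = ½·1025·(8.486² − 7.338²) = 9310 Pa.
Lift = ΔP · A = 9310 × 2.390 = 22250 N.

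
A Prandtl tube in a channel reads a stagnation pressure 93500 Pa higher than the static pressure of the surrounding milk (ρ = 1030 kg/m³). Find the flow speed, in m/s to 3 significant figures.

Bernoulli between the free stream and the stagnation point: ½ρv² = P_stag − P_static.
v = √(2ΔP/ρ) = √(2·93500/1030) = 13.5 m/s.

v ≈ 13.5 m/s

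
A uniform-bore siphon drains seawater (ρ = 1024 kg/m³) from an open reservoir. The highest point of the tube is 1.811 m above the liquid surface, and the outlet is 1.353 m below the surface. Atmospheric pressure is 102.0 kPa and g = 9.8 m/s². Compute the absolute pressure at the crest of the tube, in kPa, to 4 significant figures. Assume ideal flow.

The outlet speed comes from Torricelli: v = √(2g·1.353) = 5.150 m/s.
With constant cross-section the crest speed equals v; applying Bernoulli from the surface up to the crest, P_top = P_atm − ½ρv² − ρg·h_top.
P_top = 102000 − ½·1024·5.150² − 1024·9.8·1.811 = 70250 Pa.

P_top = 70.25 kPa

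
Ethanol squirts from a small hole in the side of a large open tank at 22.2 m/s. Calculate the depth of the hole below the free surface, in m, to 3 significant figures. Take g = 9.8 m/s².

25.1 m

Inverting v = √(2gh) gives h = v² / 2g.
h = 22.2²/(2·9.8) = 493/19.60 = 25.1 m.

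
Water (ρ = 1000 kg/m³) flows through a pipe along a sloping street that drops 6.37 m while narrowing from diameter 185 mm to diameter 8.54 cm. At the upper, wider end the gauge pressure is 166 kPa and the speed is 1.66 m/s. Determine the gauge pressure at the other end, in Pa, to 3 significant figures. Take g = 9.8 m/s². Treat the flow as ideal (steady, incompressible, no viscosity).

By continuity, v₂ = v₁·A₁/A₂ = 1.66·(269/57.3) = 7.79 m/s.
Bernoulli: P₁ + ½ρv₁² + ρg h₁ = P₂ + ½ρv₂² + ρg h₂, so P₂ = P₁ + ½ρ(v₁² − v₂²) − ρg(h₂ − h₁).
P₂ = 166000 + ½·1000·(1.66² − 7.79²) − 1000·9.8·(−6.37) = 166000 + (-29000) − (-62400) = 199000 Pa.

P₂ ≈ 199000 Pa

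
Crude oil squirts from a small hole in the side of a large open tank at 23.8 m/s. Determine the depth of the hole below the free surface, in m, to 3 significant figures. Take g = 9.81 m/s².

h = 28.9 m

For a small hole in a large open tank, ½v² = gh, giving h = v²/(2g).
h = 23.8²/(2·9.81) = 566/19.62 = 28.9 m.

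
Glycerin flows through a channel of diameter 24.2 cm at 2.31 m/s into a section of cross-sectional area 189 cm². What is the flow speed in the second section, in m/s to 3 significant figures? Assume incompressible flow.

v₂ ≈ 5.62 m/s

The volume flow rate is constant, so v₂ = (A₁/A₂)v₁ = (460/189)·2.31 = 5.62 m/s.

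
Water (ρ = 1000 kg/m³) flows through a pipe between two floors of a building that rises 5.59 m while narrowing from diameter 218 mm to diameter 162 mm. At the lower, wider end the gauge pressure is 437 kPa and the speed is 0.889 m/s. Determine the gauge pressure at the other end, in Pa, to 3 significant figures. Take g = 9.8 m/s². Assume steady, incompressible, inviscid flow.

P₂ = 381000 Pa

By continuity, v₂ = v₁·A₁/A₂ = 0.889·(373/206) = 1.61 m/s.
Applying Bernoulli between the two ends and solving for P₂: P₂ = P₁ + ½ρ(v₁² − v₂²) − ρgΔh.
P₂ = 437000 + ½·1000·(0.889² − 1.61²) − 1000·9.8·(+5.59) = 437000 + (-901) − (54800) = 381000 Pa.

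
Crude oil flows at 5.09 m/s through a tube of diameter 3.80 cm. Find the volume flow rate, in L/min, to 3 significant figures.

Q = A·v = 0.00113 m² × 5.09 m/s = 0.00577 m³/s.
Converting: 0.00577 m³/s × 60000 = 346 L/min.

346 L/min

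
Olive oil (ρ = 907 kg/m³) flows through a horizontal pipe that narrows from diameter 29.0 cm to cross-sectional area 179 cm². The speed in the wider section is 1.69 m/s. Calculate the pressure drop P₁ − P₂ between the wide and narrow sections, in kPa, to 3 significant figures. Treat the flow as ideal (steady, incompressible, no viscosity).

Mass conservation (A₁v₁ = A₂v₂) gives v₂ = 1.69 × 661/179 = 6.24 m/s.
With no height change, Bernoulli's equation is P₁ + ½ρv₁² = P₂ + ½ρv₂².
P₁ − P₂ = ½·907·(6.24² − 1.69²) = ½·907·36.0 = 16300 Pa.

ΔP = 16.3 kPa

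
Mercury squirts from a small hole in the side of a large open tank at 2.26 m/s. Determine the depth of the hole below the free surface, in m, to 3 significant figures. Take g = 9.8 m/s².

Torricelli: v = √(2gh), so h = v²/(2g).
h = 2.26²/(2·9.8) = 5.11/19.60 = 0.261 m.

h ≈ 0.261 m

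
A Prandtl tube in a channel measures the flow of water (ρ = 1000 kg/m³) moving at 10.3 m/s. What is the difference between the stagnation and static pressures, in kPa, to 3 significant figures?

The dynamic pressure equals the rise in static pressure at the stagnation point: ΔP = ½ρv².
ΔP = ½·1000·10.3² = 53000 Pa.

ΔP ≈ 53.0 kPa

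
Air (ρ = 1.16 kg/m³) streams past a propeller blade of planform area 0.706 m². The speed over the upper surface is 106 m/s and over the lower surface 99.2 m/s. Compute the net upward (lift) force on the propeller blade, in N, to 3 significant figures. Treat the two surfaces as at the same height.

F ≈ 571 N

From P + ½ρv² = const at equal height, P_low − P_up = ½ρ(v_up² − v_low²).
ΔP = ½·1.16·(106² − 99.2²) = 809 Pa.
Lift = ΔP · A = 809 × 0.706 = 571 N.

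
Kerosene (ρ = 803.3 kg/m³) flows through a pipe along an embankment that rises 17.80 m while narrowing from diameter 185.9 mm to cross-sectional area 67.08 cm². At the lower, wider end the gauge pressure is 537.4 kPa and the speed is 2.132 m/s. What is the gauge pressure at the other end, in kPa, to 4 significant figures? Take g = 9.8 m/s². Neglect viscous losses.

The volume flow rate is constant, so v₂ = (A₁/A₂)v₁ = (271.4/67.08)·2.132 = 8.627 m/s.
Bernoulli: P₁ + ½ρv₁² + ρg h₁ = P₂ + ½ρv₂² + ρg h₂, so P₂ = P₁ + ½ρ(v₁² − v₂²) − ρg(h₂ − h₁).
P₂ = 537400 + ½·803.3·(2.132² − 8.627²) − 803.3·9.8·(+17.80) = 537400 + (-28060) − (140100) = 369200 Pa.

P₂ ≈ 369.2 kPa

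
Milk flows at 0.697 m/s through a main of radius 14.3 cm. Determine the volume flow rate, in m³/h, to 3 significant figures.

161 m³/h

Q = A·v = 0.0642 m² × 0.697 m/s = 0.0448 m³/s.
Converting: 0.0448 m³/s × 3600 = 161 m³/h.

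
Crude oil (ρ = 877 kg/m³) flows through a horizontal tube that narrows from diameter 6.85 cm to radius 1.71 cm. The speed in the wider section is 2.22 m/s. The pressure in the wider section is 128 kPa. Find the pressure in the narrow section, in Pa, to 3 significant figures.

By continuity, v₂ = v₁·A₁/A₂ = 2.22·(36.9/9.19) = 8.91 m/s.
The pipe is horizontal, so Bernoulli reduces to P₁ + ½ρv₁² = P₂ + ½ρv₂².
P₂ = P₁ − ½ρ(v₂² − v₁²) = 128000 − ½·877·(8.91² − 2.22²) = 128000 − 32600 = 95400 Pa.

P₂ ≈ 95400 Pa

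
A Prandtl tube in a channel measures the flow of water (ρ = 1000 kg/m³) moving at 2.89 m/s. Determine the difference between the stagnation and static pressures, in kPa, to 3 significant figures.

4.18 kPa

The dynamic pressure equals the rise in static pressure at the stagnation point: ΔP = ½ρv².
ΔP = ½·1000·2.89² = 4180 Pa.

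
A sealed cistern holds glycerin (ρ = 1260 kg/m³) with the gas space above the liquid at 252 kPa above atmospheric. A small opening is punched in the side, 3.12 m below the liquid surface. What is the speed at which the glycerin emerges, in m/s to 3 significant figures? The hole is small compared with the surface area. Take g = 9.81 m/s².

Take point 1 at the surface (v₁ ≈ 0) and point 2 at the hole (at atmospheric pressure). Bernoulli: P₁ + ρg h = P_atm + ½ρv₂².
With P₁ − P_atm = 252000 Pa, v₂ = √(2gh + 2ΔP/ρ) = √(2·9.81·3.12 + 2·252000/1260) = 21.5 m/s.

v = 21.5 m/s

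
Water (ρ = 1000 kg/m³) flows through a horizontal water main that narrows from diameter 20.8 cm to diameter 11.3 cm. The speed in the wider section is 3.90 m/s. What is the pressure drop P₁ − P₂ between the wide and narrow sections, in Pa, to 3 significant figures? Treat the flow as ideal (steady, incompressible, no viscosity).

Mass conservation (A₁v₁ = A₂v₂) gives v₂ = 3.90 × 340/100 = 13.2 m/s.
Along the horizontal streamline, P + ½ρv² is constant.
P₁ − P₂ = ½·1000·(13.2² − 3.90²) = ½·1000·159 = 79700 Pa.

79700 Pa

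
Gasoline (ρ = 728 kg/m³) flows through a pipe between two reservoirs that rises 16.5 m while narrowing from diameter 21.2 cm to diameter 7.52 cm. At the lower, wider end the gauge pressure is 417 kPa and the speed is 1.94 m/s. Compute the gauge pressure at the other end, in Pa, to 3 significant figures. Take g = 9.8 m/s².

Continuity gives A₁v₁ = A₂v₂, so v₂ = (353 cm²)/(44.4 cm²) × 1.94 m/s = 15.4 m/s.
Bernoulli: P₁ + ½ρv₁² + ρg h₁ = P₂ + ½ρv₂² + ρg h₂, so P₂ = P₁ + ½ρ(v₁² − v₂²) − ρg(h₂ − h₁).
P₂ = 417000 + ½·728·(1.94² − 15.4²) − 728·9.8·(+16.5) = 417000 + (-85200) − (118000) = 214000 Pa.

P₂ ≈ 214000 Pa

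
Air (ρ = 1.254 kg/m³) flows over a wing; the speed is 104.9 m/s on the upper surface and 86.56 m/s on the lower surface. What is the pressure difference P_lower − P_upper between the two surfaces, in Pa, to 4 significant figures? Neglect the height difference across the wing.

ΔP ≈ 2202 Pa

Bernoulli (same height): P_lower − P_upper = ½ρ(v_upper² − v_lower²).
ΔP = ½·1.254·(104.9² − 86.56²) = 2202 Pa.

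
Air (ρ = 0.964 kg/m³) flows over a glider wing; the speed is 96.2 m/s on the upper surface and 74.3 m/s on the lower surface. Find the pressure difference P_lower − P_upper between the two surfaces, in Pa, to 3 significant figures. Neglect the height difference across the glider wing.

With negligible Δh, P + ½ρv² is constant, so P_low − P_up = ½ρ(v_up² − v_low²).
ΔP = ½·0.964·(96.2² − 74.3²) = 1800 Pa.

ΔP ≈ 1800 Pa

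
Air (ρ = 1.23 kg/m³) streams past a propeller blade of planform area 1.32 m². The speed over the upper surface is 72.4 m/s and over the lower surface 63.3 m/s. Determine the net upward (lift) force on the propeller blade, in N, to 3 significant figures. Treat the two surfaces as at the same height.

With equal heights on the two surfaces, Bernoulli gives P_lower − P_upper = ½ρ(v_upper² − v_lower²).
ΔP = ½·1.23·(72.4² − 63.3²) = 759 Pa.
Lift = ΔP · A = 759 × 1.32 = 1000 N.

F ≈ 1000 N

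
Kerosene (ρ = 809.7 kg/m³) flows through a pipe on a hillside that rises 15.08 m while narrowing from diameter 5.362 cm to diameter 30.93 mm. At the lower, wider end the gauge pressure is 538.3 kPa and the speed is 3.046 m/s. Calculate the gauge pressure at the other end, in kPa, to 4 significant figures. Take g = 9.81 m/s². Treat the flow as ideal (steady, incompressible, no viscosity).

P₂ = 388.3 kPa

The volume flow rate is constant, so v₂ = (A₁/A₂)v₁ = (22.58/7.514)·3.046 = 9.154 m/s.
Applying Bernoulli between the two ends and solving for P₂: P₂ = P₁ + ½ρ(v₁² − v₂²) − ρgΔh.
P₂ = 538300 + ½·809.7·(3.046² − 9.154²) − 809.7·9.81·(+15.08) = 538300 + (-30170) − (119800) = 388300 Pa.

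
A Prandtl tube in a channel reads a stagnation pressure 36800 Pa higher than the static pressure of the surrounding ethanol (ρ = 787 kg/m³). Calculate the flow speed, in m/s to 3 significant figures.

Bernoulli between the free stream and the stagnation point: ½ρv² = P_stag − P_static.
v = √(2ΔP/ρ) = √(2·36800/787) = 9.67 m/s.

v = 9.67 m/s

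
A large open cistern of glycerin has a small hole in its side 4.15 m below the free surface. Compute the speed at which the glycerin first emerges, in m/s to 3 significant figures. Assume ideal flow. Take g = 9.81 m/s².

With the surface at rest and both surface and jet at atmospheric pressure, Bernoulli gives ρg h = ½ρv², so v = √(2gh) = √(2·9.81·4.15) = 9.02 m/s.

v ≈ 9.02 m/s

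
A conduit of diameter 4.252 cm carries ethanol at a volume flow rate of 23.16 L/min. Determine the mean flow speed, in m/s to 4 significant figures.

Q = 23.16 L/min = 0.0003860 m³/s.
v = Q/A = 0.0003860 / 0.001420 = 0.2718 m/s.

v ≈ 0.2718 m/s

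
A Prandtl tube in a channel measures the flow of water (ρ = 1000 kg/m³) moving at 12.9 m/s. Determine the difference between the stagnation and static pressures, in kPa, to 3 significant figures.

ΔP = 83.2 kPa

The dynamic pressure equals the rise in static pressure at the stagnation point: ΔP = ½ρv².
ΔP = ½·1000·12.9² = 83200 Pa.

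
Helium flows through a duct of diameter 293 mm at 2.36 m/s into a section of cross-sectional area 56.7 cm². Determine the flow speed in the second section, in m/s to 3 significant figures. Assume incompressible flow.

28.1 m/s

By continuity, v₂ = v₁·A₁/A₂ = 2.36·(674/56.7) = 28.1 m/s.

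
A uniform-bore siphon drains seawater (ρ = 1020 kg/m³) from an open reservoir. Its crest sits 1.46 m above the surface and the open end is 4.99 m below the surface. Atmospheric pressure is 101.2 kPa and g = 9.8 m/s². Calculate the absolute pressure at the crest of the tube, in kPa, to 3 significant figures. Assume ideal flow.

P_top ≈ 36.7 kPa

From the surface to the outlet (both open to atmosphere, surface at rest): v = √(2g·h_out) = √(2·9.8·4.99) = 9.89 m/s.
With constant cross-section the crest speed equals v; applying Bernoulli from the surface up to the crest, P_top = P_atm − ½ρv² − ρg·h_top.
P_top = 101200 − ½·1020·9.89² − 1020·9.8·1.46 = 36700 Pa.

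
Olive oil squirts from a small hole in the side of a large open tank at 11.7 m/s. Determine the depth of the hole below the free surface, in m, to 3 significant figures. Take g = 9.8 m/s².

Inverting v = √(2gh) gives h = v² / 2g.
h = 11.7²/(2·9.8) = 137/19.60 = 6.98 m.

6.98 m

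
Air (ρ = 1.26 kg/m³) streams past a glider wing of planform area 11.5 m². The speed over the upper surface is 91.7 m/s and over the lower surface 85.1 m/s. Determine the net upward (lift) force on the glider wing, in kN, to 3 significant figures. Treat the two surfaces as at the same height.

From P + ½ρv² = const at equal height, P_low − P_up = ½ρ(v_up² − v_low²).
ΔP = ½·1.26·(91.7² − 85.1²) = 735 Pa.
Lift = ΔP · A = 735 × 11.5 = 8450 N.

F = 8.45 kN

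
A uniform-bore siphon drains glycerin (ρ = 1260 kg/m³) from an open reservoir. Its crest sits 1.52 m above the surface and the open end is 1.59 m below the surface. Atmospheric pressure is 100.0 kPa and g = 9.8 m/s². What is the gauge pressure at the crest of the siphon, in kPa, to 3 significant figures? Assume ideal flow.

The outlet speed comes from Torricelli: v = √(2g·1.59) = 5.58 m/s.
Continuity keeps v the same throughout the tube; from surface to crest, P_atm + 0 = P_top + ½ρv² + ρg·h_top.
P_top = 100000 − ½·1260·5.58² − 1260·9.8·1.52 = 61600 Pa. So P_gauge = P_top − P_atm = -38400 Pa.

P_gauge = -38.4 kPa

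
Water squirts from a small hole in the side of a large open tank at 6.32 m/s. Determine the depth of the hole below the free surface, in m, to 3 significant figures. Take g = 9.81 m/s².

For a small hole in a large open tank, ½v² = gh, giving h = v²/(2g).
h = 6.32²/(2·9.81) = 39.9/19.62 = 2.04 m.

h = 2.04 m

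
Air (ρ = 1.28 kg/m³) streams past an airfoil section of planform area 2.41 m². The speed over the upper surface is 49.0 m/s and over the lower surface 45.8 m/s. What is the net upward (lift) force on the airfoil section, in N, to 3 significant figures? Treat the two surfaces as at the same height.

The faster flow above has the lower pressure; Bernoulli (same height) gives ΔP = ½ρ(v_up² − v_low²).
ΔP = ½·1.28·(49.0² − 45.8²) = 194 Pa.
Lift = ΔP · A = 194 × 2.41 = 468 N.

F = 468 N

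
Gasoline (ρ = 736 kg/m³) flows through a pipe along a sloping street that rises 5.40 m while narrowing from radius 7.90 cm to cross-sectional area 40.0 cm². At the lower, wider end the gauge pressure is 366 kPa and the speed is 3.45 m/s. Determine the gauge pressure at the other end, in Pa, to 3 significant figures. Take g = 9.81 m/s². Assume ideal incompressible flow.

P₂ ≈ 226000 Pa

Mass conservation (A₁v₁ = A₂v₂) gives v₂ = 3.45 × 196/40.0 = 16.9 m/s.
Applying Bernoulli between the two ends and solving for P₂: P₂ = P₁ + ½ρ(v₁² − v₂²) − ρgΔh.
P₂ = 366000 + ½·736·(3.45² − 16.9²) − 736·9.81·(+5.40) = 366000 + (-101000) − (39000) = 226000 Pa.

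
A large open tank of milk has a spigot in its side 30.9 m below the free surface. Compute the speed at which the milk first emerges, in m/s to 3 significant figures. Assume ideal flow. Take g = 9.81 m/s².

With the surface at rest and both surface and jet at atmospheric pressure, Bernoulli gives ρg h = ½ρv², so v = √(2gh) = √(2·9.81·30.9) = 24.6 m/s.

24.6 m/s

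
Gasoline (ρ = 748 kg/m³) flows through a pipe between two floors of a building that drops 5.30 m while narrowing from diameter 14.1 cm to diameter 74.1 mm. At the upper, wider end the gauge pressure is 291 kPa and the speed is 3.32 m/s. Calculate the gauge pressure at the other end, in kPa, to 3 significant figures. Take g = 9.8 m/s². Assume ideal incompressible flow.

280 kPa

The volume flow rate is constant, so v₂ = (A₁/A₂)v₁ = (156/43.1)·3.32 = 12.0 m/s.
Energy conservation along the streamline gives P₂ = P₁ − ½ρ(v₂² − v₁²) − ρg(h₂ − h₁).
P₂ = 291000 + ½·748·(3.32² − 12.0²) − 748·9.8·(−5.30) = 291000 + (-49900) − (-38900) = 280000 Pa.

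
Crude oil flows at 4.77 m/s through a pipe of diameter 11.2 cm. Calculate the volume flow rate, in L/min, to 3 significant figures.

Q = A·v = 0.00985 m² × 4.77 m/s = 0.0470 m³/s.
Converting: 0.0470 m³/s × 60000 = 2820 L/min.

2820 L/min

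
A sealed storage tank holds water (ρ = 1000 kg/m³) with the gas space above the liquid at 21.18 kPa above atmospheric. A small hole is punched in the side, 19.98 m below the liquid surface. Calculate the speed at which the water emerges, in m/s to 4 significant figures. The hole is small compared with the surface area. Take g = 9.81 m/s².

20.84 m/s

Take point 1 at the surface (v₁ ≈ 0) and point 2 at the hole (at atmospheric pressure). Bernoulli: P₁ + ρg h = P_atm + ½ρv₂².
With P₁ − P_atm = 21180 Pa, v₂ = √(2gh + 2ΔP/ρ) = √(2·9.81·19.98 + 2·21180/1000) = 20.84 m/s.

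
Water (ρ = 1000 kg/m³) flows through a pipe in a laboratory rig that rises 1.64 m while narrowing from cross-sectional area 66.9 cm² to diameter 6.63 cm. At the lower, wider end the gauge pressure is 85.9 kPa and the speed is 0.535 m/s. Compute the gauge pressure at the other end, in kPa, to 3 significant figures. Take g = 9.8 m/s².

69.4 kPa

The volume flow rate is constant, so v₂ = (A₁/A₂)v₁ = (66.9/34.5)·0.535 = 1.04 m/s.
Bernoulli: P₁ + ½ρv₁² + ρg h₁ = P₂ + ½ρv₂² + ρg h₂, so P₂ = P₁ + ½ρ(v₁² − v₂²) − ρg(h₂ − h₁).
P₂ = 85900 + ½·1000·(0.535² − 1.04²) − 1000·9.8·(+1.64) = 85900 + (-394) − (16100) = 69400 Pa.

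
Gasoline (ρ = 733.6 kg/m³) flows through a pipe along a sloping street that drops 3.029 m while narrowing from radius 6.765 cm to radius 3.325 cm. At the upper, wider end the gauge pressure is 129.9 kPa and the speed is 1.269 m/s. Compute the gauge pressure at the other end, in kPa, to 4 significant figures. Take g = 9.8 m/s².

P₂ ≈ 142.1 kPa

By continuity, v₂ = v₁·A₁/A₂ = 1.269·(143.8/34.73) = 5.253 m/s.
Applying Bernoulli between the two ends and solving for P₂: P₂ = P₁ + ½ρ(v₁² − v₂²) − ρgΔh.
P₂ = 129900 + ½·733.6·(1.269² − 5.253²) − 733.6·9.8·(−3.029) = 129900 + (-9531) − (-21780) = 142100 Pa.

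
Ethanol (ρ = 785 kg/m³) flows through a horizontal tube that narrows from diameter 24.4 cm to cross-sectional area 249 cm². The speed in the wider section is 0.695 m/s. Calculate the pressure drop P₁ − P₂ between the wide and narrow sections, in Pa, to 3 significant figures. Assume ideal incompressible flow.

ΔP ≈ 479 Pa

Mass conservation (A₁v₁ = A₂v₂) gives v₂ = 0.695 × 468/249 = 1.31 m/s.
With no height change, Bernoulli's equation is P₁ + ½ρv₁² = P₂ + ½ρv₂².
P₁ − P₂ = ½·785·(1.31² − 0.695²) = ½·785·1.22 = 479 Pa.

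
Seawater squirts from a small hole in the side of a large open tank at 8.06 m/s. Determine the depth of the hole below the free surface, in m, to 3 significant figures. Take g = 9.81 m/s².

Torricelli: v = √(2gh), so h = v²/(2g).
h = 8.06²/(2·9.81) = 65.0/19.62 = 3.31 m.

3.31 m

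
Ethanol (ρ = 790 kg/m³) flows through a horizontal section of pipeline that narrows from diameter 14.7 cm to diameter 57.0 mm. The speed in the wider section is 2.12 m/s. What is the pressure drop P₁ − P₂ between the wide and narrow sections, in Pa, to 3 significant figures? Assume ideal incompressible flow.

ΔP ≈ 76800 Pa

By continuity, v₂ = v₁·A₁/A₂ = 2.12·(170/25.5) = 14.1 m/s.
With no height change, Bernoulli's equation is P₁ + ½ρv₁² = P₂ + ½ρv₂².
P₁ − P₂ = ½·790·(14.1² − 2.12²) = ½·790·194 = 76800 Pa.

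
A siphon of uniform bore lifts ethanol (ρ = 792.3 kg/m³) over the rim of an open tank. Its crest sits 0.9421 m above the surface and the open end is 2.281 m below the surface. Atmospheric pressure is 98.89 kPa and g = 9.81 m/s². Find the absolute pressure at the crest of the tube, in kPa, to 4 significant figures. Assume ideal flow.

73.84 kPa

From the surface to the outlet (both open to atmosphere, surface at rest): v = √(2g·h_out) = √(2·9.81·2.281) = 6.690 m/s.
Continuity keeps v the same throughout the tube; from surface to crest, P_atm + 0 = P_top + ½ρv² + ρg·h_top.
P_top = 98890 − ½·792.3·6.690² − 792.3·9.81·0.9421 = 73840 Pa.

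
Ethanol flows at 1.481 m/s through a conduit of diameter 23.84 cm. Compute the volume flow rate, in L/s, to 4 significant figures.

Q = A·v = 0.04464 m² × 1.481 m/s = 0.06611 m³/s.
Converting: 0.06611 m³/s × 1000 = 66.11 L/s.

Q ≈ 66.11 L/s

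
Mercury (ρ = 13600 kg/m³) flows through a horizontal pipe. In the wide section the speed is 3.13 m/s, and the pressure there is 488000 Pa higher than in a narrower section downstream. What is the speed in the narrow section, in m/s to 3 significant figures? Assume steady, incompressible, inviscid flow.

Horizontal Bernoulli: P₁ + ½ρv₁² = P₂ + ½ρv₂², so v₂² = v₁² + 2(P₁ − P₂)/ρ.
v₂ = √(3.13² + 2·488000/13600) = √(9.80 + 71.8) = 9.03 m/s.

9.03 m/s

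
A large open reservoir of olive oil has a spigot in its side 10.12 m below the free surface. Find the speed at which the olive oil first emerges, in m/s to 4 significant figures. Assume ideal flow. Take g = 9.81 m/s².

The surface is effectively still and both ends are open, so ½v² = gh and v = √(2·9.81·10.12) = 14.09 m/s.

v ≈ 14.09 m/s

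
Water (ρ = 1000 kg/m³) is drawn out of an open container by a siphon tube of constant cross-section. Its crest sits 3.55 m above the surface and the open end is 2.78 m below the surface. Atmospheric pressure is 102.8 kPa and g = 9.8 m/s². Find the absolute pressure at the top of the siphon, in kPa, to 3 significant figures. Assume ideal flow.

From the surface to the outlet (both open to atmosphere, surface at rest): v = √(2g·h_out) = √(2·9.8·2.78) = 7.38 m/s.
Continuity keeps v the same throughout the tube; from surface to crest, P_atm + 0 = P_top + ½ρv² + ρg·h_top.
P_top = 102800 − ½·1000·7.38² − 1000·9.8·3.55 = 40800 Pa.

P_top = 40.8 kPa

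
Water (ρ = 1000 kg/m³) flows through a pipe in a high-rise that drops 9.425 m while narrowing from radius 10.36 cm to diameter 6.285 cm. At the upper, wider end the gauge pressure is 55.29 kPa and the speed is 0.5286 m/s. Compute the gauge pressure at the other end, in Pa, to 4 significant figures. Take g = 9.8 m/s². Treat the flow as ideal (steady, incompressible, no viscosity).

P₂ ≈ 131300 Pa

By continuity, v₂ = v₁·A₁/A₂ = 0.5286·(337.2/31.02) = 5.745 m/s.
Energy conservation along the streamline gives P₂ = P₁ − ½ρ(v₂² − v₁²) − ρg(h₂ − h₁).
P₂ = 55290 + ½·1000·(0.5286² − 5.745²) − 1000·9.8·(−9.425) = 55290 + (-16360) − (-92360) = 131300 Pa.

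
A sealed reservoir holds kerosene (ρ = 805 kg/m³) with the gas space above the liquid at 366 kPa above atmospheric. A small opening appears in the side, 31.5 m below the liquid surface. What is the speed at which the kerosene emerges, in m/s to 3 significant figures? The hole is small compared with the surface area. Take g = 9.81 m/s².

v ≈ 39.1 m/s

Take point 1 at the surface (v₁ ≈ 0) and point 2 at the hole (at atmospheric pressure). Bernoulli: P₁ + ρg h = P_atm + ½ρv₂².
With P₁ − P_atm = 366000 Pa, v₂ = √(2gh + 2ΔP/ρ) = √(2·9.81·31.5 + 2·366000/805) = 39.1 m/s.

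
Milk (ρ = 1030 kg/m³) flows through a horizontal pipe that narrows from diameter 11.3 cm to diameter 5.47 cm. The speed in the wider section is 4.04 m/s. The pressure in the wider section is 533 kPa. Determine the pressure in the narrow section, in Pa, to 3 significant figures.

P₂ ≈ 388000 Pa

Mass conservation (A₁v₁ = A₂v₂) gives v₂ = 4.04 × 100/23.5 = 17.2 m/s.
With no height change, Bernoulli's equation is P₁ + ½ρv₁² = P₂ + ½ρv₂².
P₂ = P₁ − ½ρ(v₂² − v₁²) = 533000 − ½·1030·(17.2² − 4.04²) = 533000 − 145000 = 388000 Pa.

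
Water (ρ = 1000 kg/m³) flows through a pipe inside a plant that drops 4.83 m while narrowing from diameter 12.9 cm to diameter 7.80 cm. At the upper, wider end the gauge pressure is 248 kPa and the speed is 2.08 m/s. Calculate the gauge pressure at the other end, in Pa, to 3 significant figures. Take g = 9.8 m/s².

P₂ ≈ 281000 Pa

Continuity gives A₁v₁ = A₂v₂, so v₂ = (131 cm²)/(47.8 cm²) × 2.08 m/s = 5.69 m/s.
Energy conservation along the streamline gives P₂ = P₁ − ½ρ(v₂² − v₁²) − ρg(h₂ − h₁).
P₂ = 248000 + ½·1000·(2.08² − 5.69²) − 1000·9.8·(−4.83) = 248000 + (-14000) − (-47300) = 281000 Pa.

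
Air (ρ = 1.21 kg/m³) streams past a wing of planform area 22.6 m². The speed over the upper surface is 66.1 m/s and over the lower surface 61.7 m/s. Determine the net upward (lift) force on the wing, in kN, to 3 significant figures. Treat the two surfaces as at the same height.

F ≈ 7.69 kN

With equal heights on the two surfaces, Bernoulli gives P_lower − P_upper = ½ρ(v_upper² − v_lower²).
ΔP = ½·1.21·(66.1² − 61.7²) = 340 Pa.
Lift = ΔP · A = 340 × 22.6 = 7690 N.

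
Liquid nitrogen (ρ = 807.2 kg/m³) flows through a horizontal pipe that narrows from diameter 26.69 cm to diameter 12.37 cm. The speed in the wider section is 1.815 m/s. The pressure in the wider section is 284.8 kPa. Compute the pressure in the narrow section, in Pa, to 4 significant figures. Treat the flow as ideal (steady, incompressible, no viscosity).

P₂ ≈ 257300 Pa

By continuity, v₂ = v₁·A₁/A₂ = 1.815·(559.5/120.2) = 8.450 m/s.
Along the horizontal streamline, P + ½ρv² is constant.
P₂ = P₁ − ½ρ(v₂² − v₁²) = 284800 − ½·807.2·(8.450² − 1.815²) = 284800 − 27490 = 257300 Pa.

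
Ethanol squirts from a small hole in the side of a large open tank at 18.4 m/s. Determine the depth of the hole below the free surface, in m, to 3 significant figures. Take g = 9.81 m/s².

h ≈ 17.3 m

For a small hole in a large open tank, ½v² = gh, giving h = v²/(2g).
h = 18.4²/(2·9.81) = 339/19.62 = 17.3 m.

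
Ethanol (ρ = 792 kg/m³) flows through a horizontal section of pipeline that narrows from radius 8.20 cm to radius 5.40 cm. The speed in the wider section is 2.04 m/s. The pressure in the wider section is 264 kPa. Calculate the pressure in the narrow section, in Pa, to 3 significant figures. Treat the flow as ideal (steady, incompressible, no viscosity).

By continuity, v₂ = v₁·A₁/A₂ = 2.04·(211/91.6) = 4.70 m/s.
Along the horizontal streamline, P + ½ρv² is constant.
P₂ = P₁ − ½ρ(v₂² − v₁²) = 264000 − ½·792·(4.70² − 2.04²) = 264000 − 7110 = 257000 Pa.

P₂ = 257000 Pa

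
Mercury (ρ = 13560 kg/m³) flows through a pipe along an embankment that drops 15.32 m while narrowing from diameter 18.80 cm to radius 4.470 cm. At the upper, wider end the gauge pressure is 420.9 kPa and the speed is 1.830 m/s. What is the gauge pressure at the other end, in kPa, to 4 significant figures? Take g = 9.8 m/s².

P₂ ≈ 2035 kPa

By continuity, v₂ = v₁·A₁/A₂ = 1.830·(277.6/62.77) = 8.093 m/s.
Energy conservation along the streamline gives P₂ = P₁ − ½ρ(v₂² − v₁²) − ρg(h₂ − h₁).
P₂ = 420900 + ½·13560·(1.830² − 8.093²) − 13560·9.8·(−15.32) = 420900 + (-421300) − (-2036000) = 2035000 Pa.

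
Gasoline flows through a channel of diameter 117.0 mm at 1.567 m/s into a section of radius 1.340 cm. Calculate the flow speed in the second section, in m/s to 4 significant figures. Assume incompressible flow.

v₂ ≈ 29.87 m/s

Mass conservation (A₁v₁ = A₂v₂) gives v₂ = 1.567 × 107.5/5.641 = 29.87 m/s.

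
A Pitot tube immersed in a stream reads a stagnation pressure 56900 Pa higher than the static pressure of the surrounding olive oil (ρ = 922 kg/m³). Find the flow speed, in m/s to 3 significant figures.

11.1 m/s

Bernoulli between the free stream and the stagnation point: ½ρv² = P_stag − P_static.
v = √(2ΔP/ρ) = √(2·56900/922) = 11.1 m/s.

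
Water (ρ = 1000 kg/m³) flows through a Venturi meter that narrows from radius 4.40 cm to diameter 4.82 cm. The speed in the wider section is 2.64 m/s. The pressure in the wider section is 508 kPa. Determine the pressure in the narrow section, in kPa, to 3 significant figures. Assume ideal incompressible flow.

Mass conservation (A₁v₁ = A₂v₂) gives v₂ = 2.64 × 60.8/18.2 = 8.80 m/s.
With no height change, Bernoulli's equation is P₁ + ½ρv₁² = P₂ + ½ρv₂².
P₂ = P₁ − ½ρ(v₂² − v₁²) = 508000 − ½·1000·(8.80² − 2.64²) = 508000 − 35200 = 473000 Pa.

P₂ ≈ 473 kPa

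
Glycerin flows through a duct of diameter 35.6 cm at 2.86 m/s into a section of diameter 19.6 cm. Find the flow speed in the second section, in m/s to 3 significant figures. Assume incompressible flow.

The volume flow rate is constant, so v₂ = (A₁/A₂)v₁ = (995/302)·2.86 = 9.44 m/s.

v₂ ≈ 9.44 m/s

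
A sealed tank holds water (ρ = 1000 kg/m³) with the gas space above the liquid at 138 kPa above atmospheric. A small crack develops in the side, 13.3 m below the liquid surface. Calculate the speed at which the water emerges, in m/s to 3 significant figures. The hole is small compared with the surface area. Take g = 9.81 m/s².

Take point 1 at the surface (v₁ ≈ 0) and point 2 at the hole (at atmospheric pressure). Bernoulli: P₁ + ρg h = P_atm + ½ρv₂².
With P₁ − P_atm = 138000 Pa, v₂ = √(2gh + 2ΔP/ρ) = √(2·9.81·13.3 + 2·138000/1000) = 23.2 m/s.

v ≈ 23.2 m/s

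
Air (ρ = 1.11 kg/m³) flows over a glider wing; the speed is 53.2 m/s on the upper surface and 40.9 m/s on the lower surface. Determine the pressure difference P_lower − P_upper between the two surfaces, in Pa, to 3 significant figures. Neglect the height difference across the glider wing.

The pressure is lower where the speed is higher: ΔP = ½ρ(v_up² − v_low²).
ΔP = ½·1.11·(53.2² − 40.9²) = 642 Pa.

ΔP ≈ 642 Pa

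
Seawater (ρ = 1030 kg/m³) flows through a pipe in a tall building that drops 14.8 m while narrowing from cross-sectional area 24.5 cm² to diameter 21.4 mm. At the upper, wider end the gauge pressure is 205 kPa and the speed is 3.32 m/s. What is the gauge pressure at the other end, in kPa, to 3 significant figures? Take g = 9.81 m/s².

P₂ = 96.8 kPa

The volume flow rate is constant, so v₂ = (A₁/A₂)v₁ = (24.5/3.60)·3.32 = 22.6 m/s.
Energy conservation along the streamline gives P₂ = P₁ − ½ρ(v₂² − v₁²) − ρg(h₂ − h₁).
P₂ = 205000 + ½·1030·(3.32² − 22.6²) − 1030·9.81·(−14.8) = 205000 + (-258000) − (-150000) = 96800 Pa.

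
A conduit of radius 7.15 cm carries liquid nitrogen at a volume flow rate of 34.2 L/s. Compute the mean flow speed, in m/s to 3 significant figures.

2.13 m/s

Q = 34.2 L/s = 0.0342 m³/s.
v = Q/A = 0.0342 / 0.0161 = 2.13 m/s.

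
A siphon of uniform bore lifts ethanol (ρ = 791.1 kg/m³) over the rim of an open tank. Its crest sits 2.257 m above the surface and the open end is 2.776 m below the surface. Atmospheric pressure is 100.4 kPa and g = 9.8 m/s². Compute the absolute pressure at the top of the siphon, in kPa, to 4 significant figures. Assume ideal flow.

P_top ≈ 61.38 kPa

From the surface to the outlet (both open to atmosphere, surface at rest): v = √(2g·h_out) = √(2·9.8·2.776) = 7.376 m/s.
With constant cross-section the crest speed equals v; applying Bernoulli from the surface up to the crest, P_top = P_atm − ½ρv² − ρg·h_top.
P_top = 100400 − ½·791.1·7.376² − 791.1·9.8·2.257 = 61380 Pa.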